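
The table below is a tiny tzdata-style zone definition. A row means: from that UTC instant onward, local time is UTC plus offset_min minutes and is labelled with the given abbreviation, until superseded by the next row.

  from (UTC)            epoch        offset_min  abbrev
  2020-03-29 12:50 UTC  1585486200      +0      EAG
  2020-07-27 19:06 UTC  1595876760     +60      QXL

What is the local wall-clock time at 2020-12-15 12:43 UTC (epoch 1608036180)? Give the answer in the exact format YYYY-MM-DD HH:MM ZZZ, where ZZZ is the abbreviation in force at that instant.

Query: 2020-12-15 12:43 UTC
Rule 2/2 (QXL, +01:00): 2020-07-27 19:06 UTC ≤ query < +∞
12·60 + 43 + 60 = 823 min
823 = 0·1440 + 823; 823 = 13·60 + 43 → 13:43, same day
→ 2020-12-15 13:43 QXL

2020-12-15 13:43 QXL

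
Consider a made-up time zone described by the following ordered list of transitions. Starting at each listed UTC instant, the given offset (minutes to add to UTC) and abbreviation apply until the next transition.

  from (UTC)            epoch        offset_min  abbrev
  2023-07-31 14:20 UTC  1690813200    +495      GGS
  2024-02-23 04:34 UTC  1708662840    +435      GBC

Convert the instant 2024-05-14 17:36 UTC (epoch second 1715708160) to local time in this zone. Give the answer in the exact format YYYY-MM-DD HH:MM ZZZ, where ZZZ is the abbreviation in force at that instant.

Query: 2024-05-14 17:36 UTC
Rule 2/2 (GBC, +07:15): 2024-02-23 04:34 UTC ≤ query < +∞
17·60 + 36 + 435 = 1491 min
1491 = 1·1440 + 51; 51 = 0·60 + 51 → 00:51, 2024-05-14 + 1 day = 2024-05-15
→ 2024-05-15 00:51 GBC

2024-05-15 00:51 GBC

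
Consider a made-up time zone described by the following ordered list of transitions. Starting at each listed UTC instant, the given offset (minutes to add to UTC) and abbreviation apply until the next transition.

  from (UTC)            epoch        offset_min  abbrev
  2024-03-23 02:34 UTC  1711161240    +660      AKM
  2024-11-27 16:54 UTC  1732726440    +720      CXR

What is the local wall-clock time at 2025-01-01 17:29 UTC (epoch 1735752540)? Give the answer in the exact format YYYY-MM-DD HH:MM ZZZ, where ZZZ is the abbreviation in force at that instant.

Query: 2025-01-01 17:29 UTC
Rule 2/2 (CXR, +12:00): 2024-11-27 16:54 UTC ≤ query < +∞
17·60 + 29 + 720 = 1769 min
1769 = 1·1440 + 329; 329 = 5·60 + 29 → 05:29, 2025-01-01 + 1 day = 2025-01-02
→ 2025-01-02 05:29 CXR

2025-01-02 05:29 CXR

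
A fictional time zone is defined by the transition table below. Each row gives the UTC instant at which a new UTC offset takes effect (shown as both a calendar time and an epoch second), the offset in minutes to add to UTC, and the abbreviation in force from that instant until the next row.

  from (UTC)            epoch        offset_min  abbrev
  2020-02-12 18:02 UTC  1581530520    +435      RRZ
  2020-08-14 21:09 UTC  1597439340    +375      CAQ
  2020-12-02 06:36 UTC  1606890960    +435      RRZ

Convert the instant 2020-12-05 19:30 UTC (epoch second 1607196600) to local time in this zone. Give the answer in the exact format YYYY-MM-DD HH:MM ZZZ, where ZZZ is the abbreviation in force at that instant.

Query: 2020-12-05 19:30 UTC
Rule 3/3 (RRZ, +07:15): 2020-12-02 06:36 UTC ≤ query < +∞
19·60 + 30 + 435 = 1605 min
1605 = 1·1440 + 165; 165 = 2·60 + 45 → 02:45, 2020-12-05 + 1 day = 2020-12-06
→ 2020-12-06 02:45 RRZ

2020-12-06 02:45 RRZ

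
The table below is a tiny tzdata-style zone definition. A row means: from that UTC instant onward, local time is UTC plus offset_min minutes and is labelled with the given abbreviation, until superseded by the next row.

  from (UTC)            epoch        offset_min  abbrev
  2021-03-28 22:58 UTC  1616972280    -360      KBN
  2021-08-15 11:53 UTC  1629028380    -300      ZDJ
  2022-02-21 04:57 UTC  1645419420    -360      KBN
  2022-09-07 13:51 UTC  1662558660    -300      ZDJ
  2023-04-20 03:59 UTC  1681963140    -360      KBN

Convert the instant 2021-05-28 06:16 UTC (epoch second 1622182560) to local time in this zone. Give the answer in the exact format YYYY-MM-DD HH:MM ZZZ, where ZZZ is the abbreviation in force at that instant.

2021-05-28 00:16 KBN

Query: 2021-05-28 06:16 UTC
Rule 1/5 (KBN, -06:00): 2021-03-28 22:58 UTC ≤ query < 2021-08-15 11:53 UTC
6·60 + 16 - 360 = 16 min
16 = 0·1440 + 16; 16 = 0·60 + 16 → 00:16, same day
→ 2021-05-28 00:16 KBN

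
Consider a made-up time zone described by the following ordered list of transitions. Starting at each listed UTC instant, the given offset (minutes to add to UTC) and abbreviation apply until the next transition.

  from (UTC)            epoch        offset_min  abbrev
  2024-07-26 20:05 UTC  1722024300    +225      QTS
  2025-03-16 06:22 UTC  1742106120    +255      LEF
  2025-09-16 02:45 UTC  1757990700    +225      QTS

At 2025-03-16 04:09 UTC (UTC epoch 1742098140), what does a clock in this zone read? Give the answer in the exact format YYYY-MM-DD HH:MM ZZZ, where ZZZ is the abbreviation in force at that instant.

2025-03-16 07:54 QTS

Query: 2025-03-16 04:09 UTC
Rule 1/3 (QTS, +03:45): 2024-07-26 20:05 UTC ≤ query < 2025-03-16 06:22 UTC
4·60 + 9 + 225 = 474 min
474 = 0·1440 + 474; 474 = 7·60 + 54 → 07:54, same day
→ 2025-03-16 07:54 QTS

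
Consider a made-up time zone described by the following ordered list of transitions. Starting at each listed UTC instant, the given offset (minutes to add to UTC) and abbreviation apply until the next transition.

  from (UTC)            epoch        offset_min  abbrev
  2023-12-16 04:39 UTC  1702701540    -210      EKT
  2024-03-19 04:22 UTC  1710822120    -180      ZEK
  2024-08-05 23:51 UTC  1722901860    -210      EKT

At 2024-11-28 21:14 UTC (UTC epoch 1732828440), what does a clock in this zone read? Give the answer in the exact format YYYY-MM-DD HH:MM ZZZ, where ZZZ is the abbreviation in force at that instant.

2024-11-28 17:44 EKT

Query: 2024-11-28 21:14 UTC
Rule 3/3 (EKT, -03:30): 2024-08-05 23:51 UTC ≤ query < +∞
21·60 + 14 - 210 = 1064 min
1064 = 0·1440 + 1064; 1064 = 17·60 + 44 → 17:44, same day
→ 2024-11-28 17:44 EKT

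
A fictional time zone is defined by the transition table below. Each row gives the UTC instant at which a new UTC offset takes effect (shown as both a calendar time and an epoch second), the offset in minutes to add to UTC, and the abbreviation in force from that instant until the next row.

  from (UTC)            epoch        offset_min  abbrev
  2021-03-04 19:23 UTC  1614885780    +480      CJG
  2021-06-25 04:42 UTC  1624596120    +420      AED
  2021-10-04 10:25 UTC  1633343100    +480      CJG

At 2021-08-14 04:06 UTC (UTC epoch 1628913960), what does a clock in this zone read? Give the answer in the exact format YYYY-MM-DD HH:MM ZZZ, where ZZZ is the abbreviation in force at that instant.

Query: 2021-08-14 04:06 UTC
Rule 2/3 (AED, +07:00): 2021-06-25 04:42 UTC ≤ query < 2021-10-04 10:25 UTC
4·60 + 6 + 420 = 666 min
666 = 0·1440 + 666; 666 = 11·60 + 6 → 11:06, same day
→ 2021-08-14 11:06 AED

2021-08-14 11:06 AED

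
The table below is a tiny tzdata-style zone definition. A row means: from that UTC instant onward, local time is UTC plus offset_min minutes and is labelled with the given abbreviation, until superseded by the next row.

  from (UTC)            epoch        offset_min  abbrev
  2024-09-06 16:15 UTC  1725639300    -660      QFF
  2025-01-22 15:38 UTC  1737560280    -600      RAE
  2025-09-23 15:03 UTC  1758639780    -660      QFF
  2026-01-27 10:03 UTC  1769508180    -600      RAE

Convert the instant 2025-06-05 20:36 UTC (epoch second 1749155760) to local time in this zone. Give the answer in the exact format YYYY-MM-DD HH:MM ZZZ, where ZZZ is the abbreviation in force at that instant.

Query: 2025-06-05 20:36 UTC
Rule 2/4 (RAE, -10:00): 2025-01-22 15:38 UTC ≤ query < 2025-09-23 15:03 UTC
20·60 + 36 - 600 = 636 min
636 = 0·1440 + 636; 636 = 10·60 + 36 → 10:36, same day
→ 2025-06-05 10:36 RAE

2025-06-05 10:36 RAE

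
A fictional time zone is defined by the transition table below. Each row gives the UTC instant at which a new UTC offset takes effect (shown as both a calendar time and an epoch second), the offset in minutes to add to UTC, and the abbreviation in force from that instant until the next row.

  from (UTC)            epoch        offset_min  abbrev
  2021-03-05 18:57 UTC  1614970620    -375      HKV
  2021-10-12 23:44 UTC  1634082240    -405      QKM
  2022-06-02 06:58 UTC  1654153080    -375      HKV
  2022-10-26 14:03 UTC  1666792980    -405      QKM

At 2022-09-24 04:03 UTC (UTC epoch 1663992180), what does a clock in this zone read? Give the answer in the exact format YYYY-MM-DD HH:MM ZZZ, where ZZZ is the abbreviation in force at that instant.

Query: 2022-09-24 04:03 UTC
Rule 3/4 (HKV, -06:15): 2022-06-02 06:58 UTC ≤ query < 2022-10-26 14:03 UTC
4·60 + 3 - 375 = -132 min
-132 = -1·1440 + 1308; 1308 = 21·60 + 48 → 21:48, 2022-09-24 - 1 day = 2022-09-23
→ 2022-09-23 21:48 HKV

2022-09-23 21:48 HKV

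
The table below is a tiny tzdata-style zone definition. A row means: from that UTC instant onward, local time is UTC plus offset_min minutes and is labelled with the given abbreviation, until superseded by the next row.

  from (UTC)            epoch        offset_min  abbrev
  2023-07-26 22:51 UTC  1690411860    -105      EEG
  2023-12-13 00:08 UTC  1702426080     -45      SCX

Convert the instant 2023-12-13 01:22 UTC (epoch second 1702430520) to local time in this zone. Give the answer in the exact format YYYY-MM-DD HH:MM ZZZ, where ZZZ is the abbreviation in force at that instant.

2023-12-13 00:37 SCX

Query: 2023-12-13 01:22 UTC
Rule 2/2 (SCX, -00:45): 2023-12-13 00:08 UTC ≤ query < +∞
1·60 + 22 - 45 = 37 min
37 = 0·1440 + 37; 37 = 0·60 + 37 → 00:37, same day
→ 2023-12-13 00:37 SCX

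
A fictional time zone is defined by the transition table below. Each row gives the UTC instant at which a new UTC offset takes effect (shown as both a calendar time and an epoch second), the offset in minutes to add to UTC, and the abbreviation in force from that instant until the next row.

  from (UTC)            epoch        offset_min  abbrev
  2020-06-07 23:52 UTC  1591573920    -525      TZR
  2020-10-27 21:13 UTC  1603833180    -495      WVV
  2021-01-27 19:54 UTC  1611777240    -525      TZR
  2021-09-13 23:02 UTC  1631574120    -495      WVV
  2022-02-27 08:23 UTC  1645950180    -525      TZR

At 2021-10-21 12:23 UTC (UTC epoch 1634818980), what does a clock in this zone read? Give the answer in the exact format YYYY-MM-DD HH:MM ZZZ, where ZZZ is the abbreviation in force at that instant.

2021-10-21 04:08 WVV

Query: 2021-10-21 12:23 UTC
Rule 4/5 (WVV, -08:15): 2021-09-13 23:02 UTC ≤ query < 2022-02-27 08:23 UTC
12·60 + 23 - 495 = 248 min
248 = 0·1440 + 248; 248 = 4·60 + 8 → 04:08, same day
→ 2021-10-21 04:08 WVV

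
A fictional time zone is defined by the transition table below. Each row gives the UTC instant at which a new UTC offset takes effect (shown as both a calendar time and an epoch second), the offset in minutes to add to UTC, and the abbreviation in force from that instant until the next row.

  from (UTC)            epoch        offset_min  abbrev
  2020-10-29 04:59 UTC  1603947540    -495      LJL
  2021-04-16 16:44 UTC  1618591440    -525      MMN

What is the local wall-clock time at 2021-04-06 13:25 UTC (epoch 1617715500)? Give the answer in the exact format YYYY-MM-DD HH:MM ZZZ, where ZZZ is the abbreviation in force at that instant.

2021-04-06 05:10 LJL

Query: 2021-04-06 13:25 UTC
Rule 1/2 (LJL, -08:15): 2020-10-29 04:59 UTC ≤ query < 2021-04-16 16:44 UTC
13·60 + 25 - 495 = 310 min
310 = 0·1440 + 310; 310 = 5·60 + 10 → 05:10, same day
→ 2021-04-06 05:10 LJL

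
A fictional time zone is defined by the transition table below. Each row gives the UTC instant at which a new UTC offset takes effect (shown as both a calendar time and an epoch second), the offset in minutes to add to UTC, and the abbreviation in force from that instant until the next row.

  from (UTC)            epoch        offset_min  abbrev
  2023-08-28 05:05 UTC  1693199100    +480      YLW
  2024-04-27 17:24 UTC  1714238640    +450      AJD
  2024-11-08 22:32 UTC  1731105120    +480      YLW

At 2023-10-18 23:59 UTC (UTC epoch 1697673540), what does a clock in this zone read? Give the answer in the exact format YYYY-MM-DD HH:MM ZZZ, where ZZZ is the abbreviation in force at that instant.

Query: 2023-10-18 23:59 UTC
Rule 1/3 (YLW, +08:00): 2023-08-28 05:05 UTC ≤ query < 2024-04-27 17:24 UTC
23·60 + 59 + 480 = 1919 min
1919 = 1·1440 + 479; 479 = 7·60 + 59 → 07:59, 2023-10-18 + 1 day = 2023-10-19
→ 2023-10-19 07:59 YLW

2023-10-19 07:59 YLW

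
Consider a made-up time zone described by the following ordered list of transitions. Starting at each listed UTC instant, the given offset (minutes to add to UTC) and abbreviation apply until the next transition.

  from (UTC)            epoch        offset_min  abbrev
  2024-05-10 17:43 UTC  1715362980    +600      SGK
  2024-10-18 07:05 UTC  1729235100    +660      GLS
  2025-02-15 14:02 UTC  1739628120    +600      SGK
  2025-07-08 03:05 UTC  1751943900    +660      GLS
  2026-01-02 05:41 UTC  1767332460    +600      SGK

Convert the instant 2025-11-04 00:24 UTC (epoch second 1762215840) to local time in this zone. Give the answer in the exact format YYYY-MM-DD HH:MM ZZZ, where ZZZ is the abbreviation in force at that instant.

2025-11-04 11:24 GLS

Query: 2025-11-04 00:24 UTC
Rule 4/5 (GLS, +11:00): 2025-07-08 03:05 UTC ≤ query < 2026-01-02 05:41 UTC
0·60 + 24 + 660 = 684 min
684 = 0·1440 + 684; 684 = 11·60 + 24 → 11:24, same day
→ 2025-11-04 11:24 GLS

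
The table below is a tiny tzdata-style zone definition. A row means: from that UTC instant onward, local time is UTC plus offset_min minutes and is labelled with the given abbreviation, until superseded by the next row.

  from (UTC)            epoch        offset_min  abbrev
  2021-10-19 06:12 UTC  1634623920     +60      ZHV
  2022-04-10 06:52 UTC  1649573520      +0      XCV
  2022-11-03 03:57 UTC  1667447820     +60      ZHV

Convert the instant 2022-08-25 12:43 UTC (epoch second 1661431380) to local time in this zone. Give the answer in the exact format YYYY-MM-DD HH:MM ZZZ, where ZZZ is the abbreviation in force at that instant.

2022-08-25 12:43 XCV

Query: 2022-08-25 12:43 UTC
Rule 2/3 (XCV, +00:00): 2022-04-10 06:52 UTC ≤ query < 2022-11-03 03:57 UTC
12·60 + 43 + 0 = 763 min
763 = 0·1440 + 763; 763 = 12·60 + 43 → 12:43, same day
→ 2022-08-25 12:43 XCV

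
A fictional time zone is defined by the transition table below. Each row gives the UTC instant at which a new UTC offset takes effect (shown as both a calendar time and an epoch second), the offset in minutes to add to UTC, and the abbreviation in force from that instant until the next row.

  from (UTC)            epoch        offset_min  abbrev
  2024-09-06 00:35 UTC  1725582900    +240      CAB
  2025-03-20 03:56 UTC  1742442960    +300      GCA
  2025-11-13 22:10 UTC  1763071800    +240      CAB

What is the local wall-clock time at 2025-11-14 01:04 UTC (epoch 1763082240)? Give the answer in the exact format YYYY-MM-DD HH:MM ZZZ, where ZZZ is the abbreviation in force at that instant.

2025-11-14 05:04 CAB

Query: 2025-11-14 01:04 UTC
Rule 3/3 (CAB, +04:00): 2025-11-13 22:10 UTC ≤ query < +∞
1·60 + 4 + 240 = 304 min
304 = 0·1440 + 304; 304 = 5·60 + 4 → 05:04, same day
→ 2025-11-14 05:04 CAB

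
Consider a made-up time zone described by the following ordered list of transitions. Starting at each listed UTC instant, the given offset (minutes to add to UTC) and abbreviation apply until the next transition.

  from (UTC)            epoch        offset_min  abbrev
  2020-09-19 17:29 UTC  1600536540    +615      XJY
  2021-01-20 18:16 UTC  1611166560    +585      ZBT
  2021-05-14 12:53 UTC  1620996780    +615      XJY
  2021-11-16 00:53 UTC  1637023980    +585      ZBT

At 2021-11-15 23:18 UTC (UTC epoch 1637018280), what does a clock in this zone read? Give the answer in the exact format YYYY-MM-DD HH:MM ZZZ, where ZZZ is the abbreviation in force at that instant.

2021-11-16 09:33 XJY

Query: 2021-11-15 23:18 UTC
Rule 3/4 (XJY, +10:15): 2021-05-14 12:53 UTC ≤ query < 2021-11-16 00:53 UTC
23·60 + 18 + 615 = 2013 min
2013 = 1·1440 + 573; 573 = 9·60 + 33 → 09:33, 2021-11-15 + 1 day = 2021-11-16
→ 2021-11-16 09:33 XJY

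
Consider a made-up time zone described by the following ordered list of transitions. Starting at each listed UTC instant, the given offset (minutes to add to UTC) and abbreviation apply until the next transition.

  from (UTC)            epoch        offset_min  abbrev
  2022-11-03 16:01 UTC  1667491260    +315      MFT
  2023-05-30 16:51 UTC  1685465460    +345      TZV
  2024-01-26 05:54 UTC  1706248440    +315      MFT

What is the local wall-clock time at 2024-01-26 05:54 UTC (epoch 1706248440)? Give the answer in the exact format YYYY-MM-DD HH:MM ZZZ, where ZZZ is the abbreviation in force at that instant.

Query: 2024-01-26 05:54 UTC
Rule 3/3 (MFT, +05:15): 2024-01-26 05:54 UTC ≤ query < +∞
5·60 + 54 + 315 = 669 min
669 = 0·1440 + 669; 669 = 11·60 + 9 → 11:09, same day
→ 2024-01-26 11:09 MFT

2024-01-26 11:09 MFT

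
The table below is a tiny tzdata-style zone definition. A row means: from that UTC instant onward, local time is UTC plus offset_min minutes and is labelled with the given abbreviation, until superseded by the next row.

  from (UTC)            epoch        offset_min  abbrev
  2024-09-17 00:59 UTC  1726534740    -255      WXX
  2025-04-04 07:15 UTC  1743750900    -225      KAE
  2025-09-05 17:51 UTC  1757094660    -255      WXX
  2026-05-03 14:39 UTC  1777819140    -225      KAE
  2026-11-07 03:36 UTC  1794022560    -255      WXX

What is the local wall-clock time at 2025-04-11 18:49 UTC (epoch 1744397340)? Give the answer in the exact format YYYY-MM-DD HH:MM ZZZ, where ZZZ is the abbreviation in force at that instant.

2025-04-11 15:04 KAE

Query: 2025-04-11 18:49 UTC
Rule 2/5 (KAE, -03:45): 2025-04-04 07:15 UTC ≤ query < 2025-09-05 17:51 UTC
18·60 + 49 - 225 = 904 min
904 = 0·1440 + 904; 904 = 15·60 + 4 → 15:04, same day
→ 2025-04-11 15:04 KAE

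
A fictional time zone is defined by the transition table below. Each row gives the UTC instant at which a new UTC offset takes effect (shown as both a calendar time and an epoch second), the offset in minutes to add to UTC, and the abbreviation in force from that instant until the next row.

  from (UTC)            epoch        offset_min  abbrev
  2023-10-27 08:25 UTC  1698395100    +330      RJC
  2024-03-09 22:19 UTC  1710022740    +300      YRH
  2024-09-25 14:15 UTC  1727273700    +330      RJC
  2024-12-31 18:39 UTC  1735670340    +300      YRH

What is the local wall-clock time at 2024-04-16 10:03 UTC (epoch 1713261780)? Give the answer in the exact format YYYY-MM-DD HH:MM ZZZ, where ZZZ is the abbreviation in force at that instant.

Query: 2024-04-16 10:03 UTC
Rule 2/4 (YRH, +05:00): 2024-03-09 22:19 UTC ≤ query < 2024-09-25 14:15 UTC
10·60 + 3 + 300 = 903 min
903 = 0·1440 + 903; 903 = 15·60 + 3 → 15:03, same day
→ 2024-04-16 15:03 YRH

2024-04-16 15:03 YRH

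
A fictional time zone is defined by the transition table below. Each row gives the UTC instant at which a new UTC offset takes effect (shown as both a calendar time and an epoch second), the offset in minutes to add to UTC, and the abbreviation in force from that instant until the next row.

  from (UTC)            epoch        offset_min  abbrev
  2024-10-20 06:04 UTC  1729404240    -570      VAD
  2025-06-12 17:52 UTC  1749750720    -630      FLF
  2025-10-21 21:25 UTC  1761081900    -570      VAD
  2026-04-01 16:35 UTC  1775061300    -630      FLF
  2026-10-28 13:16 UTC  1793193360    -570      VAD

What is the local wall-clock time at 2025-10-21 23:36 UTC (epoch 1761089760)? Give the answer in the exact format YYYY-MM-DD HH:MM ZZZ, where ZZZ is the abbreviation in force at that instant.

Query: 2025-10-21 23:36 UTC
Rule 3/5 (VAD, -09:30): 2025-10-21 21:25 UTC ≤ query < 2026-04-01 16:35 UTC
23·60 + 36 - 570 = 846 min
846 = 0·1440 + 846; 846 = 14·60 + 6 → 14:06, same day
→ 2025-10-21 14:06 VAD

2025-10-21 14:06 VAD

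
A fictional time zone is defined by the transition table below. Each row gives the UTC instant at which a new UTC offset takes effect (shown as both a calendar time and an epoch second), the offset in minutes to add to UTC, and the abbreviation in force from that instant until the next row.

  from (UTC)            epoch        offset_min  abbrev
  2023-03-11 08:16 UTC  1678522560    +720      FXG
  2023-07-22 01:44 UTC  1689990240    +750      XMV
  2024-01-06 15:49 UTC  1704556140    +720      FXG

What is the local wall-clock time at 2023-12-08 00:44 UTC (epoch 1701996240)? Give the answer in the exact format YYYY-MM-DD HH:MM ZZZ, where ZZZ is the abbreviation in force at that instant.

Query: 2023-12-08 00:44 UTC
Rule 2/3 (XMV, +12:30): 2023-07-22 01:44 UTC ≤ query < 2024-01-06 15:49 UTC
0·60 + 44 + 750 = 794 min
794 = 0·1440 + 794; 794 = 13·60 + 14 → 13:14, same day
→ 2023-12-08 13:14 XMV

2023-12-08 13:14 XMV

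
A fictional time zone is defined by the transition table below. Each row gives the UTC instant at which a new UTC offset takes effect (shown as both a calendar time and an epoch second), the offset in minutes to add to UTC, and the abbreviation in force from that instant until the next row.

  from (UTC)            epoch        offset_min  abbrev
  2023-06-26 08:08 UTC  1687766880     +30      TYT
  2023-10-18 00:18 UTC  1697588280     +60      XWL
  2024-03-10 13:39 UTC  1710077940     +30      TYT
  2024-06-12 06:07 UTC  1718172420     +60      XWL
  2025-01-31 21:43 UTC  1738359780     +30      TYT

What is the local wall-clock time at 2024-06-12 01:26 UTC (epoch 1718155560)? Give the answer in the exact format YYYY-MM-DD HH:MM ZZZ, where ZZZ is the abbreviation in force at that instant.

Query: 2024-06-12 01:26 UTC
Rule 3/5 (TYT, +00:30): 2024-03-10 13:39 UTC ≤ query < 2024-06-12 06:07 UTC
1·60 + 26 + 30 = 116 min
116 = 0·1440 + 116; 116 = 1·60 + 56 → 01:56, same day
→ 2024-06-12 01:56 TYT

2024-06-12 01:56 TYT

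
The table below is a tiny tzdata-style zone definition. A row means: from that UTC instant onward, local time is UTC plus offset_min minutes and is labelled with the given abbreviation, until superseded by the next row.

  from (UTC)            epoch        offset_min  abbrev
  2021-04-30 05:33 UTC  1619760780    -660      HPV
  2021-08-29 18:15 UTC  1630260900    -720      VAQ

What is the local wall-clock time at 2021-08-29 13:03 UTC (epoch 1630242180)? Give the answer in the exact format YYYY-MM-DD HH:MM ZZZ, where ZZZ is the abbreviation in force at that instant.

2021-08-29 02:03 HPV

Query: 2021-08-29 13:03 UTC
Rule 1/2 (HPV, -11:00): 2021-04-30 05:33 UTC ≤ query < 2021-08-29 18:15 UTC
13·60 + 3 - 660 = 123 min
123 = 0·1440 + 123; 123 = 2·60 + 3 → 02:03, same day
→ 2021-08-29 02:03 HPV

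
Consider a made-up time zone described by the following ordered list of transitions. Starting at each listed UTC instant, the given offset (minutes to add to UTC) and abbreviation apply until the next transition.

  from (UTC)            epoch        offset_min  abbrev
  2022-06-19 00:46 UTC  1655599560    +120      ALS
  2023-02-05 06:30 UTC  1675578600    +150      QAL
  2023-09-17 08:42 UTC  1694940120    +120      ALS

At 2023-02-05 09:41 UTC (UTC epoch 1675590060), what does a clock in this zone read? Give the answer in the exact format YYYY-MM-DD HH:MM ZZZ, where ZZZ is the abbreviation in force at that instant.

Query: 2023-02-05 09:41 UTC
Rule 2/3 (QAL, +02:30): 2023-02-05 06:30 UTC ≤ query < 2023-09-17 08:42 UTC
9·60 + 41 + 150 = 731 min
731 = 0·1440 + 731; 731 = 12·60 + 11 → 12:11, same day
→ 2023-02-05 12:11 QAL

2023-02-05 12:11 QAL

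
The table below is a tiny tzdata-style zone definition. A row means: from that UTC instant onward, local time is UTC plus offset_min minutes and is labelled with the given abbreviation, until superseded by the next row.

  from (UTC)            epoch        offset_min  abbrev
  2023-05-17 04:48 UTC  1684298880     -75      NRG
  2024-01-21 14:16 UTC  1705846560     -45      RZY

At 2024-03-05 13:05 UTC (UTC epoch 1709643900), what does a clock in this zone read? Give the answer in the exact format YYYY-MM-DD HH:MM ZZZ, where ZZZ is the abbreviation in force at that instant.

2024-03-05 12:20 RZY

Query: 2024-03-05 13:05 UTC
Rule 2/2 (RZY, -00:45): 2024-01-21 14:16 UTC ≤ query < +∞
13·60 + 5 - 45 = 740 min
740 = 0·1440 + 740; 740 = 12·60 + 20 → 12:20, same day
→ 2024-03-05 12:20 RZY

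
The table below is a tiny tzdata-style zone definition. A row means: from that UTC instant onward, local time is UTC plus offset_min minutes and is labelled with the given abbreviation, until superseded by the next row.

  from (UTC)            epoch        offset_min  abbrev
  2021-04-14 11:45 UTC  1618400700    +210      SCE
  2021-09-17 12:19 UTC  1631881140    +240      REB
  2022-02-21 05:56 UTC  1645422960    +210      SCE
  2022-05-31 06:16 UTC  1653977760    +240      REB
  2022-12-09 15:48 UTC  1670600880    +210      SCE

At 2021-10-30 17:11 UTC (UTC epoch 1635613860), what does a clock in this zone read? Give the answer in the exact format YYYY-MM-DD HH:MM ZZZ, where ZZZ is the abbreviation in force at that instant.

Query: 2021-10-30 17:11 UTC
Rule 2/5 (REB, +04:00): 2021-09-17 12:19 UTC ≤ query < 2022-02-21 05:56 UTC
17·60 + 11 + 240 = 1271 min
1271 = 0·1440 + 1271; 1271 = 21·60 + 11 → 21:11, same day
→ 2021-10-30 21:11 REB

2021-10-30 21:11 REB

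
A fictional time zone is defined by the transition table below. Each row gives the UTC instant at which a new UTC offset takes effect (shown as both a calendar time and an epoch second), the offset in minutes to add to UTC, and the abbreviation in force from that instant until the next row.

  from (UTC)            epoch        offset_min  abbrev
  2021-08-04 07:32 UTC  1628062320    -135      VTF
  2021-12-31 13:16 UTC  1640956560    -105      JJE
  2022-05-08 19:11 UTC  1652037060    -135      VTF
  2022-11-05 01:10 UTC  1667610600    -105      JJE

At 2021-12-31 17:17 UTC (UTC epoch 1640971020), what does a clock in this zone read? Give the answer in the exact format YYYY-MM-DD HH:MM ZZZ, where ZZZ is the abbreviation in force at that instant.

2021-12-31 15:32 JJE

Query: 2021-12-31 17:17 UTC
Rule 2/4 (JJE, -01:45): 2021-12-31 13:16 UTC ≤ query < 2022-05-08 19:11 UTC
17·60 + 17 - 105 = 932 min
932 = 0·1440 + 932; 932 = 15·60 + 32 → 15:32, same day
→ 2021-12-31 15:32 JJE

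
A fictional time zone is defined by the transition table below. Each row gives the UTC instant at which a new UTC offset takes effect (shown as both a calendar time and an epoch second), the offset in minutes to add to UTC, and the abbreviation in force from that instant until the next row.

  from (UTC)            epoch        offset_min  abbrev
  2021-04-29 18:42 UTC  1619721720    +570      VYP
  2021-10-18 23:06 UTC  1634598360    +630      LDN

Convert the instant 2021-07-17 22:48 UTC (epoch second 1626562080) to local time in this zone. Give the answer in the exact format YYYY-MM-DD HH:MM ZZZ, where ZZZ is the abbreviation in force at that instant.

Query: 2021-07-17 22:48 UTC
Rule 1/2 (VYP, +09:30): 2021-04-29 18:42 UTC ≤ query < 2021-10-18 23:06 UTC
22·60 + 48 + 570 = 1938 min
1938 = 1·1440 + 498; 498 = 8·60 + 18 → 08:18, 2021-07-17 + 1 day = 2021-07-18
→ 2021-07-18 08:18 VYP

2021-07-18 08:18 VYP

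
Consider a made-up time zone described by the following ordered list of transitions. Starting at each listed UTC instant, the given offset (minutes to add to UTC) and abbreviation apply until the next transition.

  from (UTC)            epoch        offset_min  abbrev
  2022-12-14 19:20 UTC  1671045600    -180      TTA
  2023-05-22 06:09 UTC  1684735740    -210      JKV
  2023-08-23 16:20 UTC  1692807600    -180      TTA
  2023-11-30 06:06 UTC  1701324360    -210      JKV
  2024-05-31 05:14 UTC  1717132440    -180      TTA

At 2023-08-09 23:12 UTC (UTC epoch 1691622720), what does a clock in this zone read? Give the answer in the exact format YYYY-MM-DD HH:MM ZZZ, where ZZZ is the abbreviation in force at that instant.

2023-08-09 19:42 JKV

Query: 2023-08-09 23:12 UTC
Rule 2/5 (JKV, -03:30): 2023-05-22 06:09 UTC ≤ query < 2023-08-23 16:20 UTC
23·60 + 12 - 210 = 1182 min
1182 = 0·1440 + 1182; 1182 = 19·60 + 42 → 19:42, same day
→ 2023-08-09 19:42 JKV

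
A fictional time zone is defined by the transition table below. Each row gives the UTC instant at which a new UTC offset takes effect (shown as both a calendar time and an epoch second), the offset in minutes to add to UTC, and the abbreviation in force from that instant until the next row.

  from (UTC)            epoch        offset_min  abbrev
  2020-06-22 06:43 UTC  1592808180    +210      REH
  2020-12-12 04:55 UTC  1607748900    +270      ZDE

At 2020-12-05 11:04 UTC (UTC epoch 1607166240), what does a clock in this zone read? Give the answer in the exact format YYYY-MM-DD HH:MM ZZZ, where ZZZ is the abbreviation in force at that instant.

Query: 2020-12-05 11:04 UTC
Rule 1/2 (REH, +03:30): 2020-06-22 06:43 UTC ≤ query < 2020-12-12 04:55 UTC
11·60 + 4 + 210 = 874 min
874 = 0·1440 + 874; 874 = 14·60 + 34 → 14:34, same day
→ 2020-12-05 14:34 REH

2020-12-05 14:34 REH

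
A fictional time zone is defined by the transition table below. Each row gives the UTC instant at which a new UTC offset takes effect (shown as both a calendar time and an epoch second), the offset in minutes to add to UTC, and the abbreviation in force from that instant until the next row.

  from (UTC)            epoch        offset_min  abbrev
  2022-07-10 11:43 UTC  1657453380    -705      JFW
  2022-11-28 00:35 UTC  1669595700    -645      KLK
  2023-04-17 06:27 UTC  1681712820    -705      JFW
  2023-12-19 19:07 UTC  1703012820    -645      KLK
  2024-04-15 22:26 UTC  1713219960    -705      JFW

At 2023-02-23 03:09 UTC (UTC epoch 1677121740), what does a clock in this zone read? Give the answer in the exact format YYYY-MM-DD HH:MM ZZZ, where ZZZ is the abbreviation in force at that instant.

2023-02-22 16:24 KLK

Query: 2023-02-23 03:09 UTC
Rule 2/5 (KLK, -10:45): 2022-11-28 00:35 UTC ≤ query < 2023-04-17 06:27 UTC
3·60 + 9 - 645 = -456 min
-456 = -1·1440 + 984; 984 = 16·60 + 24 → 16:24, 2023-02-23 - 1 day = 2023-02-22
→ 2023-02-22 16:24 KLK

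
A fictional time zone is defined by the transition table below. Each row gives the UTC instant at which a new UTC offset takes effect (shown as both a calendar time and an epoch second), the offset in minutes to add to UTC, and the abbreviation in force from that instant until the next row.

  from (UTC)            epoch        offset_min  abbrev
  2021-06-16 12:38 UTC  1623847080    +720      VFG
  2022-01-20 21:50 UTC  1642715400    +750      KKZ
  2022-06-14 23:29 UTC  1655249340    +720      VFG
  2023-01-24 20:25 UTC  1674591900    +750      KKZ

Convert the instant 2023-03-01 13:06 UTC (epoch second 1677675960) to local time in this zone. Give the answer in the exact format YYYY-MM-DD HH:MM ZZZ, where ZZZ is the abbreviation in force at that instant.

2023-03-02 01:36 KKZ

Query: 2023-03-01 13:06 UTC
Rule 4/4 (KKZ, +12:30): 2023-01-24 20:25 UTC ≤ query < +∞
13·60 + 6 + 750 = 1536 min
1536 = 1·1440 + 96; 96 = 1·60 + 36 → 01:36, 2023-03-01 + 1 day = 2023-03-02
→ 2023-03-02 01:36 KKZ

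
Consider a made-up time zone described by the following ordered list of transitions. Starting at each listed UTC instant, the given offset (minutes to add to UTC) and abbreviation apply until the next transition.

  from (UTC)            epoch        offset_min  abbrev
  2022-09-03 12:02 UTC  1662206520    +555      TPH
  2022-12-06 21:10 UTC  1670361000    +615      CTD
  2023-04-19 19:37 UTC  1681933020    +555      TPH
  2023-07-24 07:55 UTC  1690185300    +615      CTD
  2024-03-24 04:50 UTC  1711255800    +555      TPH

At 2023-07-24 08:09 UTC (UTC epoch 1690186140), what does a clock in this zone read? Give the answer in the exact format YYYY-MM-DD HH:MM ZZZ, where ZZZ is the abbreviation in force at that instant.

2023-07-24 18:24 CTD

Query: 2023-07-24 08:09 UTC
Rule 4/5 (CTD, +10:15): 2023-07-24 07:55 UTC ≤ query < 2024-03-24 04:50 UTC
8·60 + 9 + 615 = 1104 min
1104 = 0·1440 + 1104; 1104 = 18·60 + 24 → 18:24, same day
→ 2023-07-24 18:24 CTD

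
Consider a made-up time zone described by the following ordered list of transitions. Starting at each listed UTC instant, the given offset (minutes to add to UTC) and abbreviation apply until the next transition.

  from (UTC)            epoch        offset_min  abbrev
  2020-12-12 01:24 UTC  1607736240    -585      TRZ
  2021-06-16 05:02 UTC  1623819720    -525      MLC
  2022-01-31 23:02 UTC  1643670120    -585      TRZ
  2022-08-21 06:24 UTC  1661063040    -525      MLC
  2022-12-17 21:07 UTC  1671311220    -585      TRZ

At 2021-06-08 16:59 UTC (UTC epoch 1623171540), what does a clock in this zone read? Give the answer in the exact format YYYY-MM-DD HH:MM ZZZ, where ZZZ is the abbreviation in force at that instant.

2021-06-08 07:14 TRZ

Query: 2021-06-08 16:59 UTC
Rule 1/5 (TRZ, -09:45): 2020-12-12 01:24 UTC ≤ query < 2021-06-16 05:02 UTC
16·60 + 59 - 585 = 434 min
434 = 0·1440 + 434; 434 = 7·60 + 14 → 07:14, same day
→ 2021-06-08 07:14 TRZ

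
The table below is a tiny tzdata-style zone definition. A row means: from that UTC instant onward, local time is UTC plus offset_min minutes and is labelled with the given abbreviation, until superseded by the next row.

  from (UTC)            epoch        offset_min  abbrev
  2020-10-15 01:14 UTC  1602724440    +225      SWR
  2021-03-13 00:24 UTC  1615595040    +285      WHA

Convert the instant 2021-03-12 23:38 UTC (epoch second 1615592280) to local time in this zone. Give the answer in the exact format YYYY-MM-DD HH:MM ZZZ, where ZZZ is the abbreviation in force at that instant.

2021-03-13 03:23 SWR

Query: 2021-03-12 23:38 UTC
Rule 1/2 (SWR, +03:45): 2020-10-15 01:14 UTC ≤ query < 2021-03-13 00:24 UTC
23·60 + 38 + 225 = 1643 min
1643 = 1·1440 + 203; 203 = 3·60 + 23 → 03:23, 2021-03-12 + 1 day = 2021-03-13
→ 2021-03-13 03:23 SWR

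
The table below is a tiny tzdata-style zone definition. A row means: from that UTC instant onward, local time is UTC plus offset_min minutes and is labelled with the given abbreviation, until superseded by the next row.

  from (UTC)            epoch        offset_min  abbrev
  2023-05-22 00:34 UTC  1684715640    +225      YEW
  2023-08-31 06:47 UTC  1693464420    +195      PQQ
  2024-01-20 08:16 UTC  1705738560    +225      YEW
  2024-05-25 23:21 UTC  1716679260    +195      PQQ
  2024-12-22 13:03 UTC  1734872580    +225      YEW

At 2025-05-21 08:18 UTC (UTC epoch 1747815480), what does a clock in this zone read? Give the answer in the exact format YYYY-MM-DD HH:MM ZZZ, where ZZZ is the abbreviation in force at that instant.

2025-05-21 12:03 YEW

Query: 2025-05-21 08:18 UTC
Rule 5/5 (YEW, +03:45): 2024-12-22 13:03 UTC ≤ query < +∞
8·60 + 18 + 225 = 723 min
723 = 0·1440 + 723; 723 = 12·60 + 3 → 12:03, same day
→ 2025-05-21 12:03 YEW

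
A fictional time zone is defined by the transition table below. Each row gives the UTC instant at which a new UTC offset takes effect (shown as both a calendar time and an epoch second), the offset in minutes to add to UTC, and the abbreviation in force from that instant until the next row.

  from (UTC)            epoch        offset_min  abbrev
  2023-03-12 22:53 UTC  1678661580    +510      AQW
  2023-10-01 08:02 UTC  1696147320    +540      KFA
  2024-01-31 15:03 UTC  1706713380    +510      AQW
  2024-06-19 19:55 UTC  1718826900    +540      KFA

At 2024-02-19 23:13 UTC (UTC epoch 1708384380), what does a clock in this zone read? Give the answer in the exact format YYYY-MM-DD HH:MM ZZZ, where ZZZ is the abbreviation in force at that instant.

Query: 2024-02-19 23:13 UTC
Rule 3/4 (AQW, +08:30): 2024-01-31 15:03 UTC ≤ query < 2024-06-19 19:55 UTC
23·60 + 13 + 510 = 1903 min
1903 = 1·1440 + 463; 463 = 7·60 + 43 → 07:43, 2024-02-19 + 1 day = 2024-02-20
→ 2024-02-20 07:43 AQW

2024-02-20 07:43 AQW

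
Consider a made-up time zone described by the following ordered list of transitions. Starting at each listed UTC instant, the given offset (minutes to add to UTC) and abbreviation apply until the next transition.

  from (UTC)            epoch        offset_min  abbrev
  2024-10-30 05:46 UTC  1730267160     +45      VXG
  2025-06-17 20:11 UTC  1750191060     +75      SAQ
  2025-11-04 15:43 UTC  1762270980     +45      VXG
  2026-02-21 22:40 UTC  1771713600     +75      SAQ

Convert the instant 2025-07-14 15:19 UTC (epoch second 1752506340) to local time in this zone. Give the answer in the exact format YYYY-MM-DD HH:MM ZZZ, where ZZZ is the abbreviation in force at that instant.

2025-07-14 16:34 SAQ

Query: 2025-07-14 15:19 UTC
Rule 2/4 (SAQ, +01:15): 2025-06-17 20:11 UTC ≤ query < 2025-11-04 15:43 UTC
15·60 + 19 + 75 = 994 min
994 = 0·1440 + 994; 994 = 16·60 + 34 → 16:34, same day
→ 2025-07-14 16:34 SAQ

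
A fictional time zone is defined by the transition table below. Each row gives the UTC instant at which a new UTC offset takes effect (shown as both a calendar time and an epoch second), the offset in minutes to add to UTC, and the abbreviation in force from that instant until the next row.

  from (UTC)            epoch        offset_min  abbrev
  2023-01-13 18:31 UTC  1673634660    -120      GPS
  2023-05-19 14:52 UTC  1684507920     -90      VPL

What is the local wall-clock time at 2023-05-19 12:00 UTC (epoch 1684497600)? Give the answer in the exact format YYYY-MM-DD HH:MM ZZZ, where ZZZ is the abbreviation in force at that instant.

2023-05-19 10:00 GPS

Query: 2023-05-19 12:00 UTC
Rule 1/2 (GPS, -02:00): 2023-01-13 18:31 UTC ≤ query < 2023-05-19 14:52 UTC
12·60 + 0 - 120 = 600 min
600 = 0·1440 + 600; 600 = 10·60 + 0 → 10:00, same day
→ 2023-05-19 10:00 GPS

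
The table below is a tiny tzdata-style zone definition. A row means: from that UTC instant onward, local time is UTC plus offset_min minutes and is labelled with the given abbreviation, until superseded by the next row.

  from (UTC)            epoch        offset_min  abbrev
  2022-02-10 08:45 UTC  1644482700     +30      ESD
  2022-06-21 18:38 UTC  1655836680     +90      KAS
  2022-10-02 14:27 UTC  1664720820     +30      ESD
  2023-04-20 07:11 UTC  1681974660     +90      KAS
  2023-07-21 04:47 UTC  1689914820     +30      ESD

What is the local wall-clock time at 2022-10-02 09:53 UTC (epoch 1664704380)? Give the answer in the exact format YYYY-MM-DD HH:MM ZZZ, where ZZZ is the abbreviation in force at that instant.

Query: 2022-10-02 09:53 UTC
Rule 2/5 (KAS, +01:30): 2022-06-21 18:38 UTC ≤ query < 2022-10-02 14:27 UTC
9·60 + 53 + 90 = 683 min
683 = 0·1440 + 683; 683 = 11·60 + 23 → 11:23, same day
→ 2022-10-02 11:23 KAS

2022-10-02 11:23 KAS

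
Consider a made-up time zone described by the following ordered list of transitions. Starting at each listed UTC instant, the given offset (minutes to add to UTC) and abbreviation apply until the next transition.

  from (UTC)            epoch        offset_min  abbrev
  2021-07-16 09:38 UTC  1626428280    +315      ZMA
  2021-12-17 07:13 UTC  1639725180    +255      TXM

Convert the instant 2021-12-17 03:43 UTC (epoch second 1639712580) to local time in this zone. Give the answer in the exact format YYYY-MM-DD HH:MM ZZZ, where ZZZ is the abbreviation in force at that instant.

Query: 2021-12-17 03:43 UTC
Rule 1/2 (ZMA, +05:15): 2021-07-16 09:38 UTC ≤ query < 2021-12-17 07:13 UTC
3·60 + 43 + 315 = 538 min
538 = 0·1440 + 538; 538 = 8·60 + 58 → 08:58, same day
→ 2021-12-17 08:58 ZMA

2021-12-17 08:58 ZMA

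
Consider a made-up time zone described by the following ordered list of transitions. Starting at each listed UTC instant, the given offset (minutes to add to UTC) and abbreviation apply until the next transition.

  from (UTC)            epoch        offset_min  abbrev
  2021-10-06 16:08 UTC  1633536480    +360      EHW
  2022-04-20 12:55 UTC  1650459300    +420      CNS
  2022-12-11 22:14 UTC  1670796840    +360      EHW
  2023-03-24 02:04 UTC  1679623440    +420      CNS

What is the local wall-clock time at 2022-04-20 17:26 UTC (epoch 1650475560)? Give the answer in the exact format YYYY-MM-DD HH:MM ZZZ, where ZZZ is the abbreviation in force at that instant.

2022-04-21 00:26 CNS

Query: 2022-04-20 17:26 UTC
Rule 2/4 (CNS, +07:00): 2022-04-20 12:55 UTC ≤ query < 2022-12-11 22:14 UTC
17·60 + 26 + 420 = 1466 min
1466 = 1·1440 + 26; 26 = 0·60 + 26 → 00:26, 2022-04-20 + 1 day = 2022-04-21
→ 2022-04-21 00:26 CNS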